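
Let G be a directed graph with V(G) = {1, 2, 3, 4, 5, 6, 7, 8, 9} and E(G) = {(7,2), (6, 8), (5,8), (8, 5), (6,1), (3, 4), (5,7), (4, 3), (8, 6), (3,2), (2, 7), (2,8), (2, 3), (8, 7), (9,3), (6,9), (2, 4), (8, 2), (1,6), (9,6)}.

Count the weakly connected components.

1

From 1: component {1, 2, 3, 4, 5, 6, 7, 8, 9}.
That's 1 component.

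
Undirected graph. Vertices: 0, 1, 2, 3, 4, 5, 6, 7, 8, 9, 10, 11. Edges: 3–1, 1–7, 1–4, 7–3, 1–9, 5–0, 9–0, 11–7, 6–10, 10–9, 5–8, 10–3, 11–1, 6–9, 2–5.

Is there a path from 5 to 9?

Yes

Explore from 5.
Distance 1: reach 0, 2, 8.
Distance 2: reach 9.
Found 9.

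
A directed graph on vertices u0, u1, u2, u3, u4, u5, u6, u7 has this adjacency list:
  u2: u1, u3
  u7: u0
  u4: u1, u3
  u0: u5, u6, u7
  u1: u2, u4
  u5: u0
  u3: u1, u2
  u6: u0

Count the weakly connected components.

2

From u0: component {u0, u5, u6, u7}.
From u1: component {u1, u2, u3, u4}.
That's 2 components.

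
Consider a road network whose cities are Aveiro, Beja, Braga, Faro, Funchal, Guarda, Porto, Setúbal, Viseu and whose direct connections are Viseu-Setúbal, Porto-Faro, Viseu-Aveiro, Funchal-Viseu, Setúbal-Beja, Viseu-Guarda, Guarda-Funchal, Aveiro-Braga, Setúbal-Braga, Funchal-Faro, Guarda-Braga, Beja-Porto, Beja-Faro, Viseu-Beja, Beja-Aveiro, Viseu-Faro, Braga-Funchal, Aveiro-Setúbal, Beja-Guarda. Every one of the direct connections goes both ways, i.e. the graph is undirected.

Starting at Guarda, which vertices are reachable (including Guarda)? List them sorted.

Aveiro, Beja, Braga, Faro, Funchal, Guarda, Porto, Setúbal, Viseu

Start at Guarda.
Its neighbours: Beja, Braga, Funchal, Viseu.
Then their neighbours: Aveiro, Faro, Porto, Setúbal.
Every vertex is now reached.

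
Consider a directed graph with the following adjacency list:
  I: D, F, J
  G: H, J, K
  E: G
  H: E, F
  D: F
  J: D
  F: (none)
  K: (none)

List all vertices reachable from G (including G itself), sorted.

D, E, F, G, H, J, K

Start at G.
Its neighbours: H, J, K.
Then their neighbours: D, E, F.
Nothing further is reachable.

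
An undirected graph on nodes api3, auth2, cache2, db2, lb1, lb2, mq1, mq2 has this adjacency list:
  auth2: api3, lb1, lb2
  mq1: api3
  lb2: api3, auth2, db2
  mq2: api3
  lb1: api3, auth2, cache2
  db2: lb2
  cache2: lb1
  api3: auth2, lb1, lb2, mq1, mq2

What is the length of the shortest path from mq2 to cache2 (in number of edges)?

Distance 0: mq2.
Distance 1: api3.
Distance 2: auth2, lb1, lb2, mq1.
Distance 3: cache2, db2 — contains cache2.

3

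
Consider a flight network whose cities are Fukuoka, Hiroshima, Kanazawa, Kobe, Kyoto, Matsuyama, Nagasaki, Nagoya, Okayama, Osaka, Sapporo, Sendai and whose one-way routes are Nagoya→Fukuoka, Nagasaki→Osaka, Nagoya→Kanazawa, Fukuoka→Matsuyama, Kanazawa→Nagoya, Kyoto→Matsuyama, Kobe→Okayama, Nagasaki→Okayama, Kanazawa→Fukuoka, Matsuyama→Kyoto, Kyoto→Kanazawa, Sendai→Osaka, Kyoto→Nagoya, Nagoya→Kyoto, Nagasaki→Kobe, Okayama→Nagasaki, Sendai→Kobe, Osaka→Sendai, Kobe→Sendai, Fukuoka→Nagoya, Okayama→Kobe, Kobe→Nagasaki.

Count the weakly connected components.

4

From Fukuoka: component {Fukuoka, Kanazawa, Kyoto, Matsuyama, Nagoya}.
From Hiroshima: component {Hiroshima}.
From Kobe: component {Kobe, Nagasaki, Okayama, Osaka, Sendai}.
From Sapporo: component {Sapporo}.
That's 4 components.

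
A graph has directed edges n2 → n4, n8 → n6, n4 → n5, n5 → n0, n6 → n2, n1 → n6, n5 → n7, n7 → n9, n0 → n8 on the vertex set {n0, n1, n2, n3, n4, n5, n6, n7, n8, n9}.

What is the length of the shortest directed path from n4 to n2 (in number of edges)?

Distance 0: n4.
Distance 1: n5.
Distance 2: n0, n7.
Distance 3: n8, n9.
Distance 4: n6.
Distance 5: n2 — contains n2.

5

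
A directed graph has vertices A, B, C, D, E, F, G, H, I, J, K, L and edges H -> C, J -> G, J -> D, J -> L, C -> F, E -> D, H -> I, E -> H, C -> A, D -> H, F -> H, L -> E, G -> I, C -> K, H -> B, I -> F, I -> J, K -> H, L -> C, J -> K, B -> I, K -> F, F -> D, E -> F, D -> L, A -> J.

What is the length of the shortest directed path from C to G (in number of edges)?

3

Distance 0: C.
Distance 1: A, F, K.
Distance 2: D, H, J.
Distance 3: B, G, I, L — contains G.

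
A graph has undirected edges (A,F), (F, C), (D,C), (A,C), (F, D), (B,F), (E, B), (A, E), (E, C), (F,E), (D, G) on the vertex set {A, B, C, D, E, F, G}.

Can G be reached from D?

Explore from D.
Distance 1: reach C, F, G.
Found G.

Yes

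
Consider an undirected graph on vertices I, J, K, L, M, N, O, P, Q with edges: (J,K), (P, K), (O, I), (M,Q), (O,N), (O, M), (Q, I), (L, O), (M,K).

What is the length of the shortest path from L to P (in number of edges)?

4

Distance 0: L.
Distance 1: O.
Distance 2: I, M, N.
Distance 3: K, Q.
Distance 4: J, P — contains P.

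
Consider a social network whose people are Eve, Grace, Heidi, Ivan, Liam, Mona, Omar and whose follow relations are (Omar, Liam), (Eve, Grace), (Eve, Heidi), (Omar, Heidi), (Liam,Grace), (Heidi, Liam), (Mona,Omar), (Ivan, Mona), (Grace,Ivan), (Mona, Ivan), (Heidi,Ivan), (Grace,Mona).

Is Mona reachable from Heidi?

Yes

Explore from Heidi.
Distance 1: reach Ivan, Liam.
Distance 2: reach Grace, Mona.
Found Mona.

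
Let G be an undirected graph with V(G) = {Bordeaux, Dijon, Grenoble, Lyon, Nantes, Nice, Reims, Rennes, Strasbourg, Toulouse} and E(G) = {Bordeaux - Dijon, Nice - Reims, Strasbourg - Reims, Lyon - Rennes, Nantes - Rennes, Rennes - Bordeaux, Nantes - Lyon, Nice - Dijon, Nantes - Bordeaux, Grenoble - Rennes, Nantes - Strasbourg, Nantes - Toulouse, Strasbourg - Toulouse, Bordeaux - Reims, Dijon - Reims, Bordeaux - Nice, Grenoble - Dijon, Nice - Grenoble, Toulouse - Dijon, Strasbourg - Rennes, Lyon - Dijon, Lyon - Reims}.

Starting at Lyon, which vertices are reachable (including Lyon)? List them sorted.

Start at Lyon.
Its neighbours: Dijon, Nantes, Reims, Rennes.
Then their neighbours: Bordeaux, Grenoble, Nice, Strasbourg, Toulouse.
Every vertex is now reached.

Bordeaux, Dijon, Grenoble, Lyon, Nantes, Nice, Reims, Rennes, Strasbourg, Toulouse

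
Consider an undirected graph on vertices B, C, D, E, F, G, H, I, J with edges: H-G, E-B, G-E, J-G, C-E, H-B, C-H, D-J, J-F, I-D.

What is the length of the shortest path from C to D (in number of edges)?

Distance 0: C.
Distance 1: E, H.
Distance 2: B, G.
Distance 3: J.
Distance 4: D, F — contains D.

4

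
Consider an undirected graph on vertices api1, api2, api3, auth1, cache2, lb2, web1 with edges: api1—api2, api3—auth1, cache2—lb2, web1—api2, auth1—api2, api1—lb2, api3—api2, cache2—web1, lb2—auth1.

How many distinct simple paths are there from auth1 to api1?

6

auth1–api2–api1
auth1–api2–web1–cache2–lb2–api1
auth1–api3–api2–api1
auth1–api3–api2–web1–cache2–lb2–api1
auth1–lb2–api1
auth1–lb2–cache2–web1–api2–api1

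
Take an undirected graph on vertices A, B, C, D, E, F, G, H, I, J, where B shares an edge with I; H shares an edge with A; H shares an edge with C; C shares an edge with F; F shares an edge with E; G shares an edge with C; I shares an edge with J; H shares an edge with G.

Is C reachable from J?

No

Explore from J.
Distance 1: reach I.
Distance 2: reach B.
The search is exhausted without reaching C; it lies in a different component.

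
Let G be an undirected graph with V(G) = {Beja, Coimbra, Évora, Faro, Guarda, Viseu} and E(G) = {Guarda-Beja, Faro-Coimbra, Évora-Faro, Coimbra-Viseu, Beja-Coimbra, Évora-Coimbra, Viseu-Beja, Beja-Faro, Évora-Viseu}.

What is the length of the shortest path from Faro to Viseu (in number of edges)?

Distance 0: Faro.
Distance 1: Beja, Coimbra, Évora.
Distance 2: Guarda, Viseu — contains Viseu.

2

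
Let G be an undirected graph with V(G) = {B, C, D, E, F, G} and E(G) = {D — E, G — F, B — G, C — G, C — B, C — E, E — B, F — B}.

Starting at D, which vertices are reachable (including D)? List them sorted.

Start at D.
Its neighbours: E.
Then their neighbours: B, C.
Then next layer: F, G.
Every vertex is now reached.

B, C, D, E, F, G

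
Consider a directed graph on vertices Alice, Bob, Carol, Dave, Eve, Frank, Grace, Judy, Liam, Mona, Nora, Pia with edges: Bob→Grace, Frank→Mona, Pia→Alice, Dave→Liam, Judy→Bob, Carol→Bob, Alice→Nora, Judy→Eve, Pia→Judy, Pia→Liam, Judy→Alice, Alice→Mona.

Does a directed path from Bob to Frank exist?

Explore from Bob.
Distance 1: reach Grace.
The search from Bob is exhausted; no directed path reaches Frank.

No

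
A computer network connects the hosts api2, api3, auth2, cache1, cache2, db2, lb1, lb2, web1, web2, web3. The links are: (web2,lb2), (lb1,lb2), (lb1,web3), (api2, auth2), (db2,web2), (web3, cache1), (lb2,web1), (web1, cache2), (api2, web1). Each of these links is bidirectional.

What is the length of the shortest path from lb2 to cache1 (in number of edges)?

3

Distance 0: lb2.
Distance 1: lb1, web1, web2.
Distance 2: api2, cache2, db2, web3.
Distance 3: auth2, cache1 — contains cache1.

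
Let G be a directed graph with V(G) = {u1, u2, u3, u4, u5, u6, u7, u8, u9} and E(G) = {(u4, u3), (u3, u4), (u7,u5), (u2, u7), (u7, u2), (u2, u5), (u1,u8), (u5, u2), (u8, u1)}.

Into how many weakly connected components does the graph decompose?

5

From u1: component {u1, u8}.
From u2: component {u2, u5, u7}.
From u3: component {u3, u4}.
From u6: component {u6}.
From u9: component {u9}.
That's 5 components.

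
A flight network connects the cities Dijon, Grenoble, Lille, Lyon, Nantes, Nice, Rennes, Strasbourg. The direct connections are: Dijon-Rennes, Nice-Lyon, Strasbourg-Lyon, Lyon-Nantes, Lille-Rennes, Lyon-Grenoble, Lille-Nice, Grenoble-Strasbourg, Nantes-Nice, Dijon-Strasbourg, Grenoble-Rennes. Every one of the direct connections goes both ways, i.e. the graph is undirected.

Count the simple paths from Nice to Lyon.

6

Nice–Lille–Rennes–Dijon–Strasbourg–Grenoble–Lyon
Nice–Lille–Rennes–Dijon–Strasbourg–Lyon
Nice–Lille–Rennes–Grenoble–Lyon
Nice–Lille–Rennes–Grenoble–Strasbourg–Lyon
Nice–Lyon
Nice–Nantes–Lyon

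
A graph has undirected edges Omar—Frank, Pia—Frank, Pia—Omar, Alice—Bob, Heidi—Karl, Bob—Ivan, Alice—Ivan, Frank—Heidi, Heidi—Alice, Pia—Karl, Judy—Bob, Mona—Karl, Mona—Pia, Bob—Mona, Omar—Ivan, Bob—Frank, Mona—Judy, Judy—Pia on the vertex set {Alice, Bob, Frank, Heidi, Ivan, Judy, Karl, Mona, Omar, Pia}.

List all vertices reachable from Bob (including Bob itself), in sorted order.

Alice, Bob, Frank, Heidi, Ivan, Judy, Karl, Mona, Omar, Pia

Start at Bob.
Its neighbours: Alice, Frank, Ivan, Judy, Mona.
Then their neighbours: Heidi, Karl, Omar, Pia.
Every vertex is now reached.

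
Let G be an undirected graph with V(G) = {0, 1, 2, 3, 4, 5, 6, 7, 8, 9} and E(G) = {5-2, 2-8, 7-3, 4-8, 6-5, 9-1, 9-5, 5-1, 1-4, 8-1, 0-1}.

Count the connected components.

2

From 0: component {0, 1, 2, 4, 5, 6, 8, 9}.
From 3: component {3, 7}.
That's 2 components.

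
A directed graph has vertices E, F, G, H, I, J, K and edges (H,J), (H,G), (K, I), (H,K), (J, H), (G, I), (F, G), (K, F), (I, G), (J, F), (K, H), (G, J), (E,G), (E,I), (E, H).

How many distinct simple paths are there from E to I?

7

E→G→I
E→G→J→H→K→I
E→H→G→I
E→H→J→F→G→I
E→H→K→F→G→I
E→H→K→I
E→I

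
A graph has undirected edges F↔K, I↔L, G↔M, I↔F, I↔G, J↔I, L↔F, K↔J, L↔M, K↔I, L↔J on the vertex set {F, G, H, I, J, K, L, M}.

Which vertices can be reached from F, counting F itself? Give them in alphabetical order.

F, G, I, J, K, L, M

Start at F.
Its neighbours: I, K, L.
Then their neighbours: G, J, M.
Nothing further is reachable.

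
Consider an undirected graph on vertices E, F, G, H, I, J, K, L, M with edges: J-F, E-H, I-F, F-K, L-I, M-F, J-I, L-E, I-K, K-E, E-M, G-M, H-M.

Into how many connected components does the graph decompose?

1

From E: component {E, F, G, H, I, J, K, L, M}.
That's 1 component.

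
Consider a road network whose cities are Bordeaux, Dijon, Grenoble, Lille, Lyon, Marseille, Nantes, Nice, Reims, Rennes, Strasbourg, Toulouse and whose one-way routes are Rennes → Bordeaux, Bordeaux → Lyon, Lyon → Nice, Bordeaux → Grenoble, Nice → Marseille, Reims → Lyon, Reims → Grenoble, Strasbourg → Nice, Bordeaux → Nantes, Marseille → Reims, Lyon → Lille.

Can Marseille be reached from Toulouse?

No

Toulouse has no outgoing edges, so nothing is reachable from it.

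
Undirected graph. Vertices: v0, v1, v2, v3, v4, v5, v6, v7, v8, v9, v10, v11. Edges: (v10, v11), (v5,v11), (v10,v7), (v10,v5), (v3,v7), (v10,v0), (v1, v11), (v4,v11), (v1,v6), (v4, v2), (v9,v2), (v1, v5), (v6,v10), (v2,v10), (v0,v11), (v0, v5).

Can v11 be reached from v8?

No

v8 has no edges, so nothing is reachable from it.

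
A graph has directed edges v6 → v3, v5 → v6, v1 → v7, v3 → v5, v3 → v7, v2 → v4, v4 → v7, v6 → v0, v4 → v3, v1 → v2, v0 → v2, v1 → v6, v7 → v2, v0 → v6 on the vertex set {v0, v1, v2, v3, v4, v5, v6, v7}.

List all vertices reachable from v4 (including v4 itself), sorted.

v0, v2, v3, v4, v5, v6, v7

Start at v4.
Its neighbours: v3, v7.
Then their neighbours: v2, v5.
Then next layer: v6.
Then next layer: v0.
Nothing further is reachable.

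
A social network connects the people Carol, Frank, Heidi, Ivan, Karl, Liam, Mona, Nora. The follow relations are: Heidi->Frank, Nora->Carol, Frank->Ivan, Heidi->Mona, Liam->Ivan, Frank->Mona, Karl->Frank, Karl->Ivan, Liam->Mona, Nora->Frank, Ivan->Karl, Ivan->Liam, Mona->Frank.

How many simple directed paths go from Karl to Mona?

Karl→Frank→Ivan→Liam→Mona
Karl→Frank→Mona
Karl→Ivan→Liam→Mona

3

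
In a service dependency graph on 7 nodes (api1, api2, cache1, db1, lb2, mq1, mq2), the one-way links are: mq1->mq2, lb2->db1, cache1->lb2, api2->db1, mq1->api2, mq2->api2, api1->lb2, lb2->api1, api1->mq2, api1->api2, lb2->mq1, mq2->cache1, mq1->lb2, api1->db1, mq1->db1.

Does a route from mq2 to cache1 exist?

Explore from mq2.
Distance 1: reach api2, cache1.
Found cache1.

Yes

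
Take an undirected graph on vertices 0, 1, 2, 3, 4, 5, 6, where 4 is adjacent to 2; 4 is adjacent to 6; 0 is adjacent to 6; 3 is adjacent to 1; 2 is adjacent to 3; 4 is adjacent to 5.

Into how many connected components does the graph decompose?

From 0: component {0, 1, 2, 3, 4, 5, 6}.
That's 1 component.

1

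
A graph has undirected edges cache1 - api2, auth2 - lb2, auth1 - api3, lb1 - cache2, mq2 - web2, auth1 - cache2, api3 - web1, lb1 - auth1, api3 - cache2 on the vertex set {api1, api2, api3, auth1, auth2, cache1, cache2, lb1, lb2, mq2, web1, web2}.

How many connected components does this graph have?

From api1: component {api1}.
From api2: component {api2, cache1}.
From api3: component {api3, auth1, cache2, lb1, web1}.
From auth2: component {auth2, lb2}.
From mq2: component {mq2, web2}.
That's 5 components.

5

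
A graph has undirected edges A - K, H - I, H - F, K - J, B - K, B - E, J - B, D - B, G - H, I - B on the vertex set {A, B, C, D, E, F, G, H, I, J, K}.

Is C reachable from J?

Explore from J.
Distance 1: reach B, K.
Distance 2: reach A, D, E, I.
Distance 3: reach H.
Distance 4: reach F, G.
The search is exhausted without reaching C; it lies in a different component.

No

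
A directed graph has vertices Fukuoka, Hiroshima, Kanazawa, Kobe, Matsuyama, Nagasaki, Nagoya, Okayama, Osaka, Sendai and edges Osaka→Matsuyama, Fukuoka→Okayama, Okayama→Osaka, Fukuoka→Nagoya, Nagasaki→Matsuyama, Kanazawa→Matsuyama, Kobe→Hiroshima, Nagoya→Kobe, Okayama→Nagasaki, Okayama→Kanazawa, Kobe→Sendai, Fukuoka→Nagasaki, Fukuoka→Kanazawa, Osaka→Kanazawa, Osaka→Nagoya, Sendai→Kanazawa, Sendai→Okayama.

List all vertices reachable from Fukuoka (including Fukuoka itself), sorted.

Start at Fukuoka.
Its neighbours: Kanazawa, Nagasaki, Nagoya, Okayama.
Then their neighbours: Kobe, Matsuyama, Osaka.
Then next layer: Hiroshima, Sendai.
Every vertex is now reached.

Fukuoka, Hiroshima, Kanazawa, Kobe, Matsuyama, Nagasaki, Nagoya, Okayama, Osaka, Sendai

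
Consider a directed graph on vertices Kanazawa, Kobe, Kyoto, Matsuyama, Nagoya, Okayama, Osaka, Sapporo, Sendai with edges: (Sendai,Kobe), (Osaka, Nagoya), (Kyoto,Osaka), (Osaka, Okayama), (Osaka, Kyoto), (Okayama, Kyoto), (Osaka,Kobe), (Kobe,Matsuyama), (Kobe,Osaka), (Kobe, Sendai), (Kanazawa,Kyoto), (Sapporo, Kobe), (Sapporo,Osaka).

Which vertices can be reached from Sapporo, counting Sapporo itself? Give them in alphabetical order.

Kobe, Kyoto, Matsuyama, Nagoya, Okayama, Osaka, Sapporo, Sendai

Start at Sapporo.
Its neighbours: Kobe, Osaka.
Then their neighbours: Kyoto, Matsuyama, Nagoya, Okayama, Sendai.
Nothing further is reachable.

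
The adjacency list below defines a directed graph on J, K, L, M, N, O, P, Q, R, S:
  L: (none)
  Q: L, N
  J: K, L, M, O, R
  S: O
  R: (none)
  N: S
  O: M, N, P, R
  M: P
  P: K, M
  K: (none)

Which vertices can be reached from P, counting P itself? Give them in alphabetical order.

Start at P.
Its neighbours: K, M.
Nothing further is reachable.

K, M, P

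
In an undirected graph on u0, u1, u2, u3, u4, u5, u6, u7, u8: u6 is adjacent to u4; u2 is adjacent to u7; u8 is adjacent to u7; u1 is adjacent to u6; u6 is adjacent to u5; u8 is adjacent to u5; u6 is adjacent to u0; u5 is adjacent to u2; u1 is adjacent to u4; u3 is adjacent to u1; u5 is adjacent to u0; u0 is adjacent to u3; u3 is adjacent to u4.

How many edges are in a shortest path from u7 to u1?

Distance 0: u7.
Distance 1: u2, u8.
Distance 2: u5.
Distance 3: u0, u6.
Distance 4: u1, u3, u4 — contains u1.

4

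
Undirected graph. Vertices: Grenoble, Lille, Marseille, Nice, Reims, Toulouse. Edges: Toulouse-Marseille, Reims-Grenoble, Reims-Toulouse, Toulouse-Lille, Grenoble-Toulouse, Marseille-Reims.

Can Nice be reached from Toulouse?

No

Explore from Toulouse.
Distance 1: reach Grenoble, Lille, Marseille, Reims.
The search is exhausted without reaching Nice; it lies in a different component.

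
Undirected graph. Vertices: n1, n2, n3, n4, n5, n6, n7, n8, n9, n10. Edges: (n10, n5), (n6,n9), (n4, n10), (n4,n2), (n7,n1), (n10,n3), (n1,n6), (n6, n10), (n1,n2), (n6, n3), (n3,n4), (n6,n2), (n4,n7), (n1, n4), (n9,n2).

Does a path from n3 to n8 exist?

Explore from n3.
Distance 1: reach n4, n6, n10.
Distance 2: reach n1, n2, n5, n7, n9.
The search is exhausted without reaching n8; it lies in a different component.

No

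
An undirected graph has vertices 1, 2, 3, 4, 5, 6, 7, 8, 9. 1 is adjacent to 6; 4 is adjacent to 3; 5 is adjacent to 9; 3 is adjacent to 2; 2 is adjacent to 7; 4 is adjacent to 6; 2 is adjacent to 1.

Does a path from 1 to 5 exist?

Explore from 1.
Distance 1: reach 2, 6.
Distance 2: reach 3, 4, 7.
The search is exhausted without reaching 5; it lies in a different component.

No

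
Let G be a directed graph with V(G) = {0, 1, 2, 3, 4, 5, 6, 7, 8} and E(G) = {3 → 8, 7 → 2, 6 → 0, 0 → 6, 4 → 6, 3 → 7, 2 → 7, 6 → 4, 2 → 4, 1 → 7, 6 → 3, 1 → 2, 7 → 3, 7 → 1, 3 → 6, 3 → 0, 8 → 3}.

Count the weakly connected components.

2

From 0: component {0, 1, 2, 3, 4, 6, 7, 8}.
From 5: component {5}.
That's 2 components.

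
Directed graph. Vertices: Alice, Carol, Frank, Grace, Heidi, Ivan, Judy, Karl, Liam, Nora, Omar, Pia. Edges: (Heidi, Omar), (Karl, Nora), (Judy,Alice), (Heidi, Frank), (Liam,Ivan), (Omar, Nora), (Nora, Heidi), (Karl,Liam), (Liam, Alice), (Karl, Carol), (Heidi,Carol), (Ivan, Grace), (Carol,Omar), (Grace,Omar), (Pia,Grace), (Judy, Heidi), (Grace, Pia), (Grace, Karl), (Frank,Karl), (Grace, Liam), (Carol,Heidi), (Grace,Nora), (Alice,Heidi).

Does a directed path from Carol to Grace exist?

Explore from Carol.
Distance 1: reach Heidi, Omar.
Distance 2: reach Frank, Nora.
Distance 3: reach Karl.
Distance 4: reach Liam.
Distance 5: reach Alice, Ivan.
Distance 6: reach Grace.
Found Grace.

Yes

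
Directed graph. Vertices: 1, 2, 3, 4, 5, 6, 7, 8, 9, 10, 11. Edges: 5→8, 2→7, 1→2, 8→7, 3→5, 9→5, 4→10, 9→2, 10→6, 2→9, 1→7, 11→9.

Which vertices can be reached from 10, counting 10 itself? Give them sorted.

6, 10

Start at 10.
Its neighbours: 6.
Nothing further is reachable.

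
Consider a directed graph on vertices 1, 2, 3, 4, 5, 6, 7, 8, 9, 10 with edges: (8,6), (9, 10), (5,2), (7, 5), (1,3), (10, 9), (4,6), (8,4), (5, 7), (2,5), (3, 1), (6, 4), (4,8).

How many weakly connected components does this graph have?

4

From 1: component {1, 3}.
From 2: component {2, 5, 7}.
From 4: component {4, 6, 8}.
From 9: component {9, 10}.
That's 4 components.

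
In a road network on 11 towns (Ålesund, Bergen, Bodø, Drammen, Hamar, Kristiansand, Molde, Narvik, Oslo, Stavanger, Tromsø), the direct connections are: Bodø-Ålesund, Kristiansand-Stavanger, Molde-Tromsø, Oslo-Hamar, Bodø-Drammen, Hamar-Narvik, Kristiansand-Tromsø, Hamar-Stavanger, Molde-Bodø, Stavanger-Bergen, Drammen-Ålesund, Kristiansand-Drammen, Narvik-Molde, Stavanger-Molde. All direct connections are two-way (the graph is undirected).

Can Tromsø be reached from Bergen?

Yes

Explore from Bergen.
Distance 1: reach Stavanger.
Distance 2: reach Hamar, Kristiansand, Molde.
Distance 3: reach Bodø, Drammen, Narvik, Oslo, Tromsø.
Found Tromsø.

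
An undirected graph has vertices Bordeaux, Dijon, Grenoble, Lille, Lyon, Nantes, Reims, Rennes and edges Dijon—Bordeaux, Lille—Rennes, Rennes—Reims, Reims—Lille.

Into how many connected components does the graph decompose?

5

From Bordeaux: component {Bordeaux, Dijon}.
From Grenoble: component {Grenoble}.
From Lille: component {Lille, Reims, Rennes}.
From Lyon: component {Lyon}.
From Nantes: component {Nantes}.
That's 5 components.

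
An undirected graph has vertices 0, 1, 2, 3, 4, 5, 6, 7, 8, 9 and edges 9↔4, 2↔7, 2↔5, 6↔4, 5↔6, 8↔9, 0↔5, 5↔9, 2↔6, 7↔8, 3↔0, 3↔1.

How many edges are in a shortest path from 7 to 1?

Distance 0: 7.
Distance 1: 2, 8.
Distance 2: 5, 6, 9.
Distance 3: 0, 4.
Distance 4: 3.
Distance 5: 1 — contains 1.

5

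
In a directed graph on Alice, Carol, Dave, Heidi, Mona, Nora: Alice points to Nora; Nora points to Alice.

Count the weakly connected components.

From Alice: component {Alice, Nora}.
From Carol: component {Carol}.
From Dave: component {Dave}.
From Heidi: component {Heidi}.
From Mona: component {Mona}.
That's 5 components.

5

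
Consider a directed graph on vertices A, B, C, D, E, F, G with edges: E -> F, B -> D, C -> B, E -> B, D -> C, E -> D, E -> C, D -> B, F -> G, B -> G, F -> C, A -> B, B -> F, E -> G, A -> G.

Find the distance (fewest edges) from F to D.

3

Distance 0: F.
Distance 1: C, G.
Distance 2: B.
Distance 3: D — contains D.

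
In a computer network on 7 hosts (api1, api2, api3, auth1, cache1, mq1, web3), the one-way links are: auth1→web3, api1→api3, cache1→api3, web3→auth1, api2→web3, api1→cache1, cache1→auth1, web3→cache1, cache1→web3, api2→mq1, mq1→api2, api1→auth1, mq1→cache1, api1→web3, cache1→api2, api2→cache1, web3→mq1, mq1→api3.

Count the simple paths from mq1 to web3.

6

mq1→api2→cache1→auth1→web3
mq1→api2→cache1→web3
mq1→api2→web3
mq1→cache1→api2→web3
mq1→cache1→auth1→web3
mq1→cache1→web3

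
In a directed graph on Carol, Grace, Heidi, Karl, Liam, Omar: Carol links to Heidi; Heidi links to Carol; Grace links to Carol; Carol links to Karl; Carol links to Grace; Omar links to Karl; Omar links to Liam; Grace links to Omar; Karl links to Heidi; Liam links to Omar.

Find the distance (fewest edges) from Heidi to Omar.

3

Distance 0: Heidi.
Distance 1: Carol.
Distance 2: Grace, Karl.
Distance 3: Omar — contains Omar.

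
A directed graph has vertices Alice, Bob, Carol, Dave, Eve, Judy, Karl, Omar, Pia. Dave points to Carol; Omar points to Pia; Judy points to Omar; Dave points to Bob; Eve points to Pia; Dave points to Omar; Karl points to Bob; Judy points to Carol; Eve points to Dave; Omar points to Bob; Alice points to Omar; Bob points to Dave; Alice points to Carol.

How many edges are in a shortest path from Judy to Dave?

Distance 0: Judy.
Distance 1: Carol, Omar.
Distance 2: Bob, Pia.
Distance 3: Dave — contains Dave.

3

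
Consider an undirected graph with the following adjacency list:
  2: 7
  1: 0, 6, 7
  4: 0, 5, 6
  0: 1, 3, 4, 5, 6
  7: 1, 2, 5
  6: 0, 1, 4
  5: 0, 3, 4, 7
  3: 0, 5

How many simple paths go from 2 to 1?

11

2–7–1
2–7–5–0–1
2–7–5–0–4–6–1
2–7–5–0–6–1
2–7–5–3–0–1
2–7–5–3–0–4–6–1
2–7–5–3–0–6–1
2–7–5–4–0–1
2–7–5–4–0–6–1
2–7–5–4–6–0–1
2–7–5–4–6–1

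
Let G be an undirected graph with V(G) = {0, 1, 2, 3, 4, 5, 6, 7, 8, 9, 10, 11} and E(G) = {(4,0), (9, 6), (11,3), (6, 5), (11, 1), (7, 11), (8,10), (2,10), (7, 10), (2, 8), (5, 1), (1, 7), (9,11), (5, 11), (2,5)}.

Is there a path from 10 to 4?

No

Explore from 10.
Distance 1: reach 2, 7, 8.
Distance 2: reach 1, 5, 11.
Distance 3: reach 3, 6, 9.
The search is exhausted without reaching 4; it lies in a different component.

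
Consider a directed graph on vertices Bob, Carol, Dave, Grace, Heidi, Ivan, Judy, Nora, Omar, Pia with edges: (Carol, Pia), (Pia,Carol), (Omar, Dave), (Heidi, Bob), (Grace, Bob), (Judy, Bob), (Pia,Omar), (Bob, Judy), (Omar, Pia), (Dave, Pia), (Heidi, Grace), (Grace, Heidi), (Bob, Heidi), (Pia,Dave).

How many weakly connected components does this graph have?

From Bob: component {Bob, Grace, Heidi, Judy}.
From Carol: component {Carol, Dave, Omar, Pia}.
From Ivan: component {Ivan}.
From Nora: component {Nora}.
That's 4 components.

4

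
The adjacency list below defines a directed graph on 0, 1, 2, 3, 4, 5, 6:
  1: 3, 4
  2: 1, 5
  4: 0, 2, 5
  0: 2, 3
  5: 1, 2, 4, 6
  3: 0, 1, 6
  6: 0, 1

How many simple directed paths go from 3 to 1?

3→0→2→1
3→0→2→5→1
3→0→2→5→6→1
3→1
3→6→0→2→1
3→6→0→2→5→1
3→6→1

7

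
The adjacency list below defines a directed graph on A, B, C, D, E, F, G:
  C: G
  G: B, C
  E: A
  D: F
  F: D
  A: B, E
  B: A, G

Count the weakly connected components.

2

From A: component {A, B, C, E, G}.
From D: component {D, F}.
That's 2 components.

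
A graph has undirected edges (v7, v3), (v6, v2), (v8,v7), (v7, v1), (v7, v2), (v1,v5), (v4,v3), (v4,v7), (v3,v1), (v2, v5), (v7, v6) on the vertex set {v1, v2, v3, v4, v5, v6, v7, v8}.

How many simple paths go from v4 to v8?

v4–v3–v1–v5–v2–v6–v7–v8
v4–v3–v1–v5–v2–v7–v8
v4–v3–v1–v7–v8
v4–v3–v7–v8
v4–v7–v8

5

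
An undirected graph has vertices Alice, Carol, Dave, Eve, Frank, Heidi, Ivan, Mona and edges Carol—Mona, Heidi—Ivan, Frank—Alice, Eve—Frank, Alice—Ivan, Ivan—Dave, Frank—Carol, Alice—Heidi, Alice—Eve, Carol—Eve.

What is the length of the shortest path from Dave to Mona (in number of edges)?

5

Distance 0: Dave.
Distance 1: Ivan.
Distance 2: Alice, Heidi.
Distance 3: Eve, Frank.
Distance 4: Carol.
Distance 5: Mona — contains Mona.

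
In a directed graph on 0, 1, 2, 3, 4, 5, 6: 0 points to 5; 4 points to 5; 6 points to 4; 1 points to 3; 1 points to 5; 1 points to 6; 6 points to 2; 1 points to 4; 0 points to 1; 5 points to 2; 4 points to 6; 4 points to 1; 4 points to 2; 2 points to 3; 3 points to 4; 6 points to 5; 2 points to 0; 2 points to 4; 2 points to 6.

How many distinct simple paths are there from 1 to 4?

10

1→3→4
1→4
1→5→2→3→4
1→5→2→4
1→5→2→6→4
1→6→2→3→4
1→6→2→4
1→6→4
1→6→5→2→3→4
1→6→5→2→4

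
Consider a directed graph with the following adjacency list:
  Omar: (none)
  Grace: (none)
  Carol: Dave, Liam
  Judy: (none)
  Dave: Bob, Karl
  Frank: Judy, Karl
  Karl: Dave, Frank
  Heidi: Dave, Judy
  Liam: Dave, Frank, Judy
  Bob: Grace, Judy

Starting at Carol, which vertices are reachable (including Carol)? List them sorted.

Bob, Carol, Dave, Frank, Grace, Judy, Karl, Liam

Start at Carol.
Its neighbours: Dave, Liam.
Then their neighbours: Bob, Frank, Judy, Karl.
Then next layer: Grace.
Nothing further is reachable.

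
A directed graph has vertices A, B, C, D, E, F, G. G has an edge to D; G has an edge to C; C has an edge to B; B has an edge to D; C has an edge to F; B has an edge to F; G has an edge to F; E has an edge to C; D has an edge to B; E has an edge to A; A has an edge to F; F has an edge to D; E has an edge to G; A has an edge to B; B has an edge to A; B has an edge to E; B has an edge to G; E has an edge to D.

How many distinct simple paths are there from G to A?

G→C→B→A
G→C→B→E→A
G→C→F→D→B→A
G→C→F→D→B→E→A
G→D→B→A
G→D→B→E→A
G→F→D→B→A
G→F→D→B→E→A

8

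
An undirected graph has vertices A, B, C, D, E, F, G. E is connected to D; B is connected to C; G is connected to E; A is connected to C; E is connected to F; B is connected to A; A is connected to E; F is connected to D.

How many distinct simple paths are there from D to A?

2

D–E–A
D–F–E–A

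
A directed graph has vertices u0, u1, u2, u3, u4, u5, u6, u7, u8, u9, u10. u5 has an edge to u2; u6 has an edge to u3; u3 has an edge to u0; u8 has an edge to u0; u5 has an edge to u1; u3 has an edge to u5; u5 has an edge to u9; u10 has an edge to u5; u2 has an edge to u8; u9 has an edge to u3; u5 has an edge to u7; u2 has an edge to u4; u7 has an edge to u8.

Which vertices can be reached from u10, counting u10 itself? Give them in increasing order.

Start at u10.
Its neighbours: u5.
Then their neighbours: u1, u2, u7, u9.
Then next layer: u3, u4, u8.
Then next layer: u0.
Nothing further is reachable.

u0, u1, u2, u3, u4, u5, u7, u8, u9, u10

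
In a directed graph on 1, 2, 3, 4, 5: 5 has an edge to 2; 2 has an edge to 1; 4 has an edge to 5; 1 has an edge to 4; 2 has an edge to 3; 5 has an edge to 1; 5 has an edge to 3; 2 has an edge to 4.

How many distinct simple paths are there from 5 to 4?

3

5→1→4
5→2→1→4
5→2→4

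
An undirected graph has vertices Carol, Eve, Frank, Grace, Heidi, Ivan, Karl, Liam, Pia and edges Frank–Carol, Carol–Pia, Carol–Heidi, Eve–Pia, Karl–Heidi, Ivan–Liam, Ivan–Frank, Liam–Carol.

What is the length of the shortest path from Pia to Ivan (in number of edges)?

3

Distance 0: Pia.
Distance 1: Carol, Eve.
Distance 2: Frank, Heidi, Liam.
Distance 3: Ivan, Karl — contains Ivan.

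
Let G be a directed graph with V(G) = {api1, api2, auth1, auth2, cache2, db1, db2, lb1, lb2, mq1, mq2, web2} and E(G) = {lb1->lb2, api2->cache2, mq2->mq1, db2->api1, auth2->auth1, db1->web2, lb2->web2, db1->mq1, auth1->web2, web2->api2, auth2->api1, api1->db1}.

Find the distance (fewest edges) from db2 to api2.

4

Distance 0: db2.
Distance 1: api1.
Distance 2: db1.
Distance 3: mq1, web2.
Distance 4: api2 — contains api2.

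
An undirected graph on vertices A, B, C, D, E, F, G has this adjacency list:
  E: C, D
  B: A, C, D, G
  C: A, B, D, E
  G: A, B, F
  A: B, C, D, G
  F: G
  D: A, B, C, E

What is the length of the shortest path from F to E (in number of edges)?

Distance 0: F.
Distance 1: G.
Distance 2: A, B.
Distance 3: C, D.
Distance 4: E — contains E.

4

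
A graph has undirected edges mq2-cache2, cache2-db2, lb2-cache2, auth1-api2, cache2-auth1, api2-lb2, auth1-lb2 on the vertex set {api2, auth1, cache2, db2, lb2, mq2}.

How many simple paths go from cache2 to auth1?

3

cache2–auth1
cache2–lb2–api2–auth1
cache2–lb2–auth1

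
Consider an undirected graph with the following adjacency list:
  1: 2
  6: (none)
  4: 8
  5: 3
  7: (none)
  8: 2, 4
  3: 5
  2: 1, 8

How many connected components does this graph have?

From 1: component {1, 2, 4, 8}.
From 3: component {3, 5}.
From 6: component {6}.
From 7: component {7}.
That's 4 components.

4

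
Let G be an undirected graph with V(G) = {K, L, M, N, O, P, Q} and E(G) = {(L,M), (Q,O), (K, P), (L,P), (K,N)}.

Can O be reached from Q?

Explore from Q.
Distance 1: reach O.
Found O.

Yes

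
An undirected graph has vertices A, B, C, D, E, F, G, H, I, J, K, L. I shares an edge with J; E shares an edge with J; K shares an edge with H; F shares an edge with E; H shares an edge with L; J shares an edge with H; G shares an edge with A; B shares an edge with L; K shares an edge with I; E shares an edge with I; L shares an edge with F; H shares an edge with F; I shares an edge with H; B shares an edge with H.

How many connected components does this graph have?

4

From A: component {A, G}.
From B: component {B, E, F, H, I, J, K, L}.
From C: component {C}.
From D: component {D}.
That's 4 components.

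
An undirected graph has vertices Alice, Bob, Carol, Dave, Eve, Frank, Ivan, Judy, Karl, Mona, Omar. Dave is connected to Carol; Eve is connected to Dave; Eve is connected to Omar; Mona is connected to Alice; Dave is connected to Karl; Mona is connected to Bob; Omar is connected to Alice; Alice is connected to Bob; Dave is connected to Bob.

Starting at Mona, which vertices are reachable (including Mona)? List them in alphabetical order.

Alice, Bob, Carol, Dave, Eve, Karl, Mona, Omar

Start at Mona.
Its neighbours: Alice, Bob.
Then their neighbours: Dave, Omar.
Then next layer: Carol, Eve, Karl.
Nothing further is reachable.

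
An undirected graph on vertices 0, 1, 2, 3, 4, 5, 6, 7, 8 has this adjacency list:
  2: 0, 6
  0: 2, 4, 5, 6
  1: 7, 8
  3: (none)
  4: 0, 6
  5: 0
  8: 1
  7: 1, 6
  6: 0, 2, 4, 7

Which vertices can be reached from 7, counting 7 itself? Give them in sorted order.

Start at 7.
Its neighbours: 1, 6.
Then their neighbours: 0, 2, 4, 8.
Then next layer: 5.
Nothing further is reachable.

0, 1, 2, 4, 5, 6, 7, 8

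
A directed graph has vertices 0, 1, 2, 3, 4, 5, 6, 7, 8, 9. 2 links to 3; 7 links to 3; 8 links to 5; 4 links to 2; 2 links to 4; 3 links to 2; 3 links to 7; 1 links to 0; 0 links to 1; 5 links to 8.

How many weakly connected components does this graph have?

5

From 0: component {0, 1}.
From 2: component {2, 3, 4, 7}.
From 5: component {5, 8}.
From 6: component {6}.
From 9: component {9}.
That's 5 components.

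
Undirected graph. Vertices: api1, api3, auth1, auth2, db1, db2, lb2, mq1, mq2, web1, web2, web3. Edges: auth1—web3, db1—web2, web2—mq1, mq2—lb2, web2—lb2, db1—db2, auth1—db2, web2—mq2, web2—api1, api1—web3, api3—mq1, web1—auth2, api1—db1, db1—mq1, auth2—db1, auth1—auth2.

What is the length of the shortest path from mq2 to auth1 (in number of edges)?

Distance 0: mq2.
Distance 1: lb2, web2.
Distance 2: api1, db1, mq1.
Distance 3: api3, auth2, db2, web3.
Distance 4: auth1, web1 — contains auth1.

4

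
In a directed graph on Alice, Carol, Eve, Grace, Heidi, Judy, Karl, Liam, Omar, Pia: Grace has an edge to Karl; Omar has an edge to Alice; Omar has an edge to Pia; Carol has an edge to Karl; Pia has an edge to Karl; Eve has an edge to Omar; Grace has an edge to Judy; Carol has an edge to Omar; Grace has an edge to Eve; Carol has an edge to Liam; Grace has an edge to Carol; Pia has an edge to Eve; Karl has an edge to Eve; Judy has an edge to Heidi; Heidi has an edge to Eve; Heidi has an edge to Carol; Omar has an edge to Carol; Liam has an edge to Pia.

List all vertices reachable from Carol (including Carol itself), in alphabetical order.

Start at Carol.
Its neighbours: Karl, Liam, Omar.
Then their neighbours: Alice, Eve, Pia.
Nothing further is reachable.

Alice, Carol, Eve, Karl, Liam, Omar, Pia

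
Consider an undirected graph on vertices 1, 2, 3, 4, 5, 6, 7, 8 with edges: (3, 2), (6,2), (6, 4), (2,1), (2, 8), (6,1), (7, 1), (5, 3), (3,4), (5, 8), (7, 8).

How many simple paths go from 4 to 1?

4–3–2–1
4–3–2–6–1
4–3–2–8–7–1
4–3–5–8–2–1
4–3–5–8–2–6–1
4–3–5–8–7–1
4–6–1
4–6–2–1
4–6–2–3–5–8–7–1
4–6–2–8–7–1

10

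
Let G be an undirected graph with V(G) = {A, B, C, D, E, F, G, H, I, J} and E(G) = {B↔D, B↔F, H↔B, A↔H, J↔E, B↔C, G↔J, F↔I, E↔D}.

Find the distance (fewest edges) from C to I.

3

Distance 0: C.
Distance 1: B.
Distance 2: D, F, H.
Distance 3: A, E, I — contains I.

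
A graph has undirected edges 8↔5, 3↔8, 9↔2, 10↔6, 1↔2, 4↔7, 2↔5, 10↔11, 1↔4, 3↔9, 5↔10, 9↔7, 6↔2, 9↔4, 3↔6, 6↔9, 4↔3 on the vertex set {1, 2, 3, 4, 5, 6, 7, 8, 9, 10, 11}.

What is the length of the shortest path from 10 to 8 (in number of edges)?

Distance 0: 10.
Distance 1: 5, 6, 11.
Distance 2: 2, 3, 8, 9 — contains 8.

2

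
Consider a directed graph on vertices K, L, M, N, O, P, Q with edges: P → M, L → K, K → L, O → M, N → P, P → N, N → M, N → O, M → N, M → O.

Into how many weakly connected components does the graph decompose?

From K: component {K, L}.
From M: component {M, N, O, P}.
From Q: component {Q}.
That's 3 components.

3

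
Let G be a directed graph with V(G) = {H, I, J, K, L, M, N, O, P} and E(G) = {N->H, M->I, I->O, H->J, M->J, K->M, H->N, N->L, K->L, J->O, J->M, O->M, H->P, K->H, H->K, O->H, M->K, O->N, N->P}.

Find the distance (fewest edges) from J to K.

Distance 0: J.
Distance 1: M, O.
Distance 2: H, I, K, N — contains K.

2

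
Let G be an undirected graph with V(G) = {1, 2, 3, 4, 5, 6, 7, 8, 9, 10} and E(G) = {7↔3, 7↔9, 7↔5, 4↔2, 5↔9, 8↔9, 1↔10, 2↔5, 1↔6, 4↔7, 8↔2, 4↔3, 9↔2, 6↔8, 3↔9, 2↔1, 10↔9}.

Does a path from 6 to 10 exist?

Yes

Explore from 6.
Distance 1: reach 1, 8.
Distance 2: reach 2, 9, 10.
Found 10.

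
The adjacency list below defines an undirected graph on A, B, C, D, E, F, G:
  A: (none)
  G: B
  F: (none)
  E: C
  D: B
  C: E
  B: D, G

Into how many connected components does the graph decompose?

4

From A: component {A}.
From B: component {B, D, G}.
From C: component {C, E}.
From F: component {F}.
That's 4 components.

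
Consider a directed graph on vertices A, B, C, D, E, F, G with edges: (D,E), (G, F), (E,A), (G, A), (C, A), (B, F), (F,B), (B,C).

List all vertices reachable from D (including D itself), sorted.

Start at D.
Its neighbours: E.
Then their neighbours: A.
Nothing further is reachable.

A, D, E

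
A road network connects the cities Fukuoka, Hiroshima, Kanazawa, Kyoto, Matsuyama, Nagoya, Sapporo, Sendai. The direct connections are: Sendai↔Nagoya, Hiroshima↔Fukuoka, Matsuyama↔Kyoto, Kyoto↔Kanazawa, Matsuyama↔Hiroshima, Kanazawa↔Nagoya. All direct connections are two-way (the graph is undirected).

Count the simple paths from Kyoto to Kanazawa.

Kyoto–Kanazawa

1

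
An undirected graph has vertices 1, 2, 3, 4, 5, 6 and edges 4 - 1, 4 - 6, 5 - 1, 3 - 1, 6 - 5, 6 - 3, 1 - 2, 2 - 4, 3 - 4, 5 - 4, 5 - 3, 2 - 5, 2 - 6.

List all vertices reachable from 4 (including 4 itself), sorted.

Start at 4.
Its neighbours: 1, 2, 3, 5, 6.
Every vertex is now reached.

1, 2, 3, 4, 5, 6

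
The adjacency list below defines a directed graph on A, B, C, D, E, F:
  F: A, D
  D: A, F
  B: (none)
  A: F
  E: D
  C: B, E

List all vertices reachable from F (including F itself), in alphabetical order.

A, D, F

Start at F.
Its neighbours: A, D.
Nothing further is reachable.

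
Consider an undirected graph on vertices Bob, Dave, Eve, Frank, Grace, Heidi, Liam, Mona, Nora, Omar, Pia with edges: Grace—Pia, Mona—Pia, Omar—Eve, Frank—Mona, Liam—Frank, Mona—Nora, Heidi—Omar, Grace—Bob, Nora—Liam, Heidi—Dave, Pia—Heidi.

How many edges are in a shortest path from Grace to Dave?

Distance 0: Grace.
Distance 1: Bob, Pia.
Distance 2: Heidi, Mona.
Distance 3: Dave, Frank, Nora, Omar — contains Dave.

3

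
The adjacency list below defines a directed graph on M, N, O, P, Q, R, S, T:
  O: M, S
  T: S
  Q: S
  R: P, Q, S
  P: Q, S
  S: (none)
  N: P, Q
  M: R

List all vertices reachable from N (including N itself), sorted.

Start at N.
Its neighbours: P, Q.
Then their neighbours: S.
Nothing further is reachable.

N, P, Q, S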